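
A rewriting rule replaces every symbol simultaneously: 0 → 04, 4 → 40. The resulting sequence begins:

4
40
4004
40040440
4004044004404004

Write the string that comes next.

Rewriting the 16 symbols of 4004044004404004 one by one yields 40 04 04 40 04 40 40 04 04 40 40 04 40 04 04 40; concatenated:

40040440044040040440400440040440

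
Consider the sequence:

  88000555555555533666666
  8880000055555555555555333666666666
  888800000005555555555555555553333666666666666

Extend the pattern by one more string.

Reading off run lengths: 8 runs 2, 3, 4; 0 runs 3, 5, 7; 5 runs 10, 14, 18; 3 runs 2, 3, 4; 6 runs 6, 9, 12 — each is linear in n, where the shown terms are n = 2, 3, 4.
At n = 5 the blocks have lengths 5, 9, 22, 5, 15.

88888000000000555555555555555555555533333666666666666666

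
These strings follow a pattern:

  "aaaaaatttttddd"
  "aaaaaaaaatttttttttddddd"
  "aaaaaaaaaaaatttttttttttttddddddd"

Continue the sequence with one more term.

Reading off run lengths: a runs 6, 9, 12; t runs 5, 9, 13; d runs 3, 5, 7 — each is linear in n (n = 1, 2, …).
Setting n = 4 gives 15, 17, 9 characters in each block.

aaaaaaaaaaaaaaatttttttttttttttttddddddddd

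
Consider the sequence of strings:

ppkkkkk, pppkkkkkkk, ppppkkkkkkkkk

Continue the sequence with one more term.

Reading off run lengths: p runs 2, 3, 4; k runs 5, 7, 9 — each is linear in n, where the shown terms are n = 2, 3, 4.
At n = 5 the blocks have lengths 5, 11.

pppppkkkkkkkkkkk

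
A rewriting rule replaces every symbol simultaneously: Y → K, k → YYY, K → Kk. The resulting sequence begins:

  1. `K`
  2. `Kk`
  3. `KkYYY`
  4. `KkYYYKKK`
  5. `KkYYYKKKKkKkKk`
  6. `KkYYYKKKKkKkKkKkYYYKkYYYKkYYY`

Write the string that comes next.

φ(KkYYYKKKKkKkKkKkYYYKkYYYKkYYY) expands symbol-by-symbol to Kk YYY K K K Kk Kk Kk Kk YYY Kk YYY Kk YYY Kk YYY K K K Kk YYY K K K Kk YYY K K K; joining the 29 pieces gives the next term.

KkYYYKKKKkKkKkKkYYYKkYYYKkYYYKkYYYKKKKkYYYKKKKkYYYKKK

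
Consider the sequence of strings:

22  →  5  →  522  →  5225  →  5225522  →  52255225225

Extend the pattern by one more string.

522552252255225522

This is a Fibonacci-style word recurrence s(k) = s(k−1)·s(k−2): e.g. 5·22 = 522.
So term 7 is 52255225225·5225522.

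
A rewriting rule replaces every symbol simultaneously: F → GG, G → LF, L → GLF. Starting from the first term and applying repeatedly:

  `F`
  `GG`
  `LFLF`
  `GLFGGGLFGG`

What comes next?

Rewriting each symbol of GLFGGGLFGG: G→LF, L→GLF, F→GG, G→LF, G→LF, G→LF, L→GLF, F→GG, G→LF, G→LF, which concatenates to LF GLF GG LF LF LF GLF GG LF LF.

LFGLFGGLFLFLFGLFGGLFLF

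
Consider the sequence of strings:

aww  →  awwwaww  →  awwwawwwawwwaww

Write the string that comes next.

Every step duplicates the string with 'w' between the halves.
One more doubling of awwwawwwawwwaww gives the answer.

awwwawwwawwwawwwawwwawwwawwwaww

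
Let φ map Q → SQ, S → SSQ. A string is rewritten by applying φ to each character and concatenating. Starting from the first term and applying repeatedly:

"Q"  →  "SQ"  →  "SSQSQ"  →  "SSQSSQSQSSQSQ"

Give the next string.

SSQSSQSQSSQSSQSQSSQSQSSQSSQSQSSQSQ

Replace each of the 13 characters of SSQSSQSQSSQSQ in place — SSQ SSQ SQ SSQ SSQ SQ SSQ SQ SSQ SSQ SQ SSQ SQ — and concatenate.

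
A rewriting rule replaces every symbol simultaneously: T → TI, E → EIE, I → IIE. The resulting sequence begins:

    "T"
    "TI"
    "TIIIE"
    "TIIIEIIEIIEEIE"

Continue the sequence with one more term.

Replace each of the 14 characters of TIIIEIIEIIEEIE in place — TI IIE IIE IIE EIE IIE IIE EIE IIE IIE EIE EIE IIE EIE — and concatenate.

TIIIEIIEIIEEIEIIEIIEEIEIIEIIEEIEEIEIIEEIE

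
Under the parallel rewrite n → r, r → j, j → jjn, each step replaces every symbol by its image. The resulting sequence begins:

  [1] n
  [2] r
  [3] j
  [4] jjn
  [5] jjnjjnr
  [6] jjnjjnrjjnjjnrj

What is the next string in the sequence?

Rewriting the 15 symbols of jjnjjnrjjnjjnrj one by one yields jjn jjn r jjn jjn r j jjn jjn r jjn jjn r j jjn; concatenated:

jjnjjnrjjnjjnrjjjnjjnrjjnjjnrjjjn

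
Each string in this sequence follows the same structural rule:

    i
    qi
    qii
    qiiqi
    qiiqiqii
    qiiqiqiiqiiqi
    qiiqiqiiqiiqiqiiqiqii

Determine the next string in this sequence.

qiiqiqiiqiiqiqiiqiqiiqiiqiqiiqiiqi

From term 3 onward, concatenate the last term with the second-to-last: qi·i = qii, qii·qi = qiiqi, …
The next term joins qiiqiqiiqiiqiqiiqiqii and qiiqiqiiqiiqi.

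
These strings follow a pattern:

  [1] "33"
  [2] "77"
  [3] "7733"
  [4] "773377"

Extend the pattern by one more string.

7733777733

This is a Fibonacci-style word recurrence s(k) = s(k−1)·s(k−2): e.g. 77·33 = 7733.
So term 5 is 773377·7733.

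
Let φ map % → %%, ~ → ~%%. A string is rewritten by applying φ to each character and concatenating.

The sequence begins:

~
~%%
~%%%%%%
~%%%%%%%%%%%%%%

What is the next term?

Rewriting the 15 symbols of ~%%%%%%%%%%%%%% one by one yields ~%% %% %% %% %% %% %% %% %% %% %% %% %% %% %%; concatenated:

~%%%%%%%%%%%%%%%%%%%%%%%%%%%%%%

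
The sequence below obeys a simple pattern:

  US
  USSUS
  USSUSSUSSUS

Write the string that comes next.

Each string is two copies of the previous one joined by 'S'.
One more doubling of USSUSSUSSUS gives the answer.

USSUSSUSSUSSUSSUSSUSSUS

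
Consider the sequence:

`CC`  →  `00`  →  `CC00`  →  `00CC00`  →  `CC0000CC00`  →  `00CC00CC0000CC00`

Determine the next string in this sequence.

From term 3 onward, concatenate the second-to-last term with the last: CC·00 = CC00, 00·CC00 = 00CC00, …
So term 7 is CC0000CC00·00CC00CC0000CC00.

CC0000CC0000CC00CC0000CC00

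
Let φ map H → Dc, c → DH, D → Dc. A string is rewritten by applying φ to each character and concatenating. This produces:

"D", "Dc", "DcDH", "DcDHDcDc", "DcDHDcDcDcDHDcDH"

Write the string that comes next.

φ(DcDHDcDcDcDHDcDH) expands symbol-by-symbol to Dc DH Dc Dc Dc DH Dc DH Dc DH Dc Dc Dc DH Dc Dc; joining the 16 pieces gives the next term.

DcDHDcDcDcDHDcDHDcDHDcDcDcDHDcDc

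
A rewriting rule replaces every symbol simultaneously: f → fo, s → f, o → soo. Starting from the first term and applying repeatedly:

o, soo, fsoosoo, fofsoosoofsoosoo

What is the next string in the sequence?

fosoofofsoosoofsoosoofofsoosoofsoosoo

Replace each of the 16 characters of fofsoosoofsoosoo in place — fo soo fo f soo soo f soo soo fo f soo soo f soo soo — and concatenate.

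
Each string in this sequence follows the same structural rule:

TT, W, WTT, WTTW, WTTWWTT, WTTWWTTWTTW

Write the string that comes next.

WTTWWTTWTTWWTTWWTT

From term 3 onward, concatenate the last term with the second-to-last: W·TT = WTT, WTT·W = WTTW, …
So term 7 is WTTWWTTWTTW·WTTWWTT.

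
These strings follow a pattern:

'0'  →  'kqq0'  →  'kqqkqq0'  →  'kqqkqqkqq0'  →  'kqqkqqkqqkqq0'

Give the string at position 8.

kqqkqqkqqkqqkqqkqqkqq0

The strings grow by a fixed prefix kqq each time.
From kqqkqqkqqkqq0, 3 further steps: kqqkqqkqqkqq0 → kqqkqqkqqkqqkqq0 → kqqkqqkqqkqqkqqkqq0 → (answer).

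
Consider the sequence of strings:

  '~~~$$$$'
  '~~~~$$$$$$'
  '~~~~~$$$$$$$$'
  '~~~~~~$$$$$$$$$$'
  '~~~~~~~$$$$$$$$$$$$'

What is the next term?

~~~~~~~~$$$$$$$$$$$$$$

Reading off run lengths: ~ runs 3, 4, 5, 6, 7; $ runs 4, 6, 8, 10, 12 — each is linear in n, where the shown terms are n = 2, 3, 4, 5, 6.
Setting n = 7 gives 8, 14 characters in each block.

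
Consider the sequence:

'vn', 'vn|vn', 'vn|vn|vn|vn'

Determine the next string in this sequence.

vn|vn|vn|vn|vn|vn|vn|vn

Every step duplicates the string with '|' between the halves.
One more doubling of vn|vn|vn|vn gives the answer.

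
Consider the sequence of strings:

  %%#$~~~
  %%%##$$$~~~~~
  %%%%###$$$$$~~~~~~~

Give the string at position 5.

%%%%%%#####$$$$$$$$$~~~~~~~~~~~

Term n consists of n+1 %'s, followed by n #'s, followed by 2n-1 $'s, followed by 2n+1 ~'s (n = 1, 2, …).
Setting n = 5 gives 6, 5, 9, 11 characters in each block.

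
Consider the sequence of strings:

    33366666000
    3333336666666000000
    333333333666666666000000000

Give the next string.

33333333333366666666666000000000000

Reading off run lengths: 3 runs 3, 6, 9; 6 runs 5, 7, 9; 0 runs 3, 6, 9 — each is linear in n (n = 1, 2, …).
At n = 4 the blocks have lengths 12, 11, 12.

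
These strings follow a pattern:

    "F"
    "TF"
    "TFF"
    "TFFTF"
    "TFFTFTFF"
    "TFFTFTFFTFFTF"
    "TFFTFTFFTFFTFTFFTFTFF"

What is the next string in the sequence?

Each term (from the third on) is the previous term followed by the one before it: term 3 = TF·F = TFF.
Continuing: TFFTFTFFTFFTFTFFTFTFF · TFFTFTFFTFFTF gives term 8.

TFFTFTFFTFFTFTFFTFTFFTFFTFTFFTFFTF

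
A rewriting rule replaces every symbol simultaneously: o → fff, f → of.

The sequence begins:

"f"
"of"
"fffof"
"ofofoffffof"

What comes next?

fffoffffoffffofofofoffffof

Rewriting each symbol of ofofoffffof: o→fff, f→of, o→fff, f→of, o→fff, f→of, f→of, f→of, f→of, o→fff, f→of, which concatenates to fff of fff of fff of of of of fff of.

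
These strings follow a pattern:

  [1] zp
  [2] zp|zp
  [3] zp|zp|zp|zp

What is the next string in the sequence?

s(k+1) = s(k)·|·s(k) — each term doubles the last with '|' between the halves.
Doubling zp|zp|zp|zp with '|' between the halves:

zp|zp|zp|zp|zp|zp|zp|zp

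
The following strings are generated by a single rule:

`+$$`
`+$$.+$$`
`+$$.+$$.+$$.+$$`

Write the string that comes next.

Every step duplicates the string with '.' between the halves.
Doubling +$$.+$$.+$$.+$$ with '.' between the halves:

+$$.+$$.+$$.+$$.+$$.+$$.+$$.+$$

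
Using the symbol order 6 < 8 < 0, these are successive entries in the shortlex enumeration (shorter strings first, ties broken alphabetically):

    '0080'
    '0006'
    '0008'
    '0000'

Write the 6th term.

Continuing the enumeration 2 steps past 0000: 0000 → 66666 → (answer).

66668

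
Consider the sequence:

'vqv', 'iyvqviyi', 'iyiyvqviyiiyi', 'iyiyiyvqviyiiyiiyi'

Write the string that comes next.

Every step adds iy to the front and iyi to the end of the previous string.
Applying this once more to iyiyiyvqviyiiyiiyi:

iyiyiyiyvqviyiiyiiyiiyi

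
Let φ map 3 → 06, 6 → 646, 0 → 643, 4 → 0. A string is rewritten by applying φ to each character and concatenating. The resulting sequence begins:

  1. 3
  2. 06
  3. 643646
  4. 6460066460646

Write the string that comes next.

Replace each of the 13 characters of 6460066460646 in place — 646 0 646 643 643 646 646 0 646 643 646 0 646 — and concatenate.

646064664364364664606466436460646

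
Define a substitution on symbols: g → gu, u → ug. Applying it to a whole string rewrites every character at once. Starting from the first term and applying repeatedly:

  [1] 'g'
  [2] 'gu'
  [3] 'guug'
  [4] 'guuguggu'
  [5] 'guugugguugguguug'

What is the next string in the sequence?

Applying the rule to each of the 16 symbols of guugugguugguguug gives the pieces gu ug ug gu ug gu gu ug ug gu gu ug gu ug ug gu, which concatenate to the answer.

guugugguugguguugugguguugguuguggu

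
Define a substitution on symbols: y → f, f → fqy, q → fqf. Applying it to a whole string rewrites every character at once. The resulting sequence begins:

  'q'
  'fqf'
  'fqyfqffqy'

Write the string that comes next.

Apply φ to fqyfqffqy symbol by symbol: f→fqy, q→fqf, y→f, f→fqy, q→fqf, f→fqy, f→fqy, q→fqf, y→f; joined: fqy fqf f fqy fqf fqy fqy fqf f.

fqyfqfffqyfqffqyfqyfqff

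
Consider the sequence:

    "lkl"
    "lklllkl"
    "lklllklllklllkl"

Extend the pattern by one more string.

Every step duplicates the string with 'l' between the halves.
Doubling lklllklllklllkl with 'l' between the halves:

lklllklllklllklllklllklllklllkl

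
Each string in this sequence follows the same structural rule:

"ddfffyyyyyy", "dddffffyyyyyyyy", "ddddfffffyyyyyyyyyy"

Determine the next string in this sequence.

Reading off run lengths: d runs 2, 3, 4; f runs 3, 4, 5; y runs 6, 8, 10 — each is linear in n, where the shown terms are n = 3, 4, 5.
At n = 6 the blocks have lengths 5, 6, 12.

dddddffffffyyyyyyyyyyyy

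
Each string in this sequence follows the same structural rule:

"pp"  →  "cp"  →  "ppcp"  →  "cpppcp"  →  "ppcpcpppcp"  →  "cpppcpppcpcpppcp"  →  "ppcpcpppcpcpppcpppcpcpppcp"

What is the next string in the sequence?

From term 3 onward, concatenate the second-to-last term with the last: pp·cp = ppcp, cp·ppcp = cpppcp, …
So term 8 is cpppcpppcpcpppcp·ppcpcpppcpcpppcpppcpcpppcp.

cpppcpppcpcpppcpppcpcpppcpcpppcpppcpcpppcp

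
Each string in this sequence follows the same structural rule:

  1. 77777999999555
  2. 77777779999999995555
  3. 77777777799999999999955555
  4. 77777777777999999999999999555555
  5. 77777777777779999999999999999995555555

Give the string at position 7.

Each string has the form 7^{2n+1} 9^{3n} 5^{n+1}, where the shown terms are n = 2, 3, 4, 5, 6.
For term 7, n = 8, so the run lengths are 17, 24, 9.

77777777777777777999999999999999999999999555555555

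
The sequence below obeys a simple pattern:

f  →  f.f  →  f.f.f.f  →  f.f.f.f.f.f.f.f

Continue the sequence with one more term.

Every step duplicates the string with '.' between the halves.
One more doubling of f.f.f.f.f.f.f.f gives the answer.

f.f.f.f.f.f.f.f.f.f.f.f.f.f.f.f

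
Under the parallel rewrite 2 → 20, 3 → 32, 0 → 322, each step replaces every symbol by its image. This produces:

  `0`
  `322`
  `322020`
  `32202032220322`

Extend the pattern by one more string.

Replace each of the 14 characters of 32202032220322 in place — 32 20 20 322 20 322 32 20 20 20 322 32 20 20 — and concatenate.

3220203222032232202020322322020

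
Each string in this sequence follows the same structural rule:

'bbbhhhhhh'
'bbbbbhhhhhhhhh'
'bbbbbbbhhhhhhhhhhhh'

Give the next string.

Term n consists of 2n-1 b's, followed by 3n h's, where the shown terms are n = 2, 3, 4.
Setting n = 5 gives 9, 15 characters in each block.

bbbbbbbbbhhhhhhhhhhhhhhh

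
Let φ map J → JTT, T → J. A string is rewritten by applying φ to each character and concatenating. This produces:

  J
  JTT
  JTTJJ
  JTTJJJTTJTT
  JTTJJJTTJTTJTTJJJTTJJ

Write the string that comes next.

Replace each of the 21 characters of JTTJJJTTJTTJTTJJJTTJJ in place — JTT J J JTT JTT JTT J J JTT J J JTT J J JTT JTT JTT J J JTT JTT — and concatenate.

JTTJJJTTJTTJTTJJJTTJJJTTJJJTTJTTJTTJJJTTJTT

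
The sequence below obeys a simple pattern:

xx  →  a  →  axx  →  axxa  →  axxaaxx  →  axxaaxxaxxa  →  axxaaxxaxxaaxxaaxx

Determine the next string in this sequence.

axxaaxxaxxaaxxaaxxaxxaaxxaxxa

From term 3 onward, concatenate the last term with the second-to-last: a·xx = axx, axx·a = axxa, …
The next term joins axxaaxxaxxaaxxaaxx and axxaaxxaxxa.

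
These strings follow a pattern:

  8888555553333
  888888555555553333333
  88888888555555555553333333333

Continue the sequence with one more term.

8888888888555555555555553333333333333

Each string has the form 8^{2n+2} 5^{3n+2} 3^{3n+1} (n = 1, 2, …).
For the next term, n = 4, so the run lengths are 10, 14, 13.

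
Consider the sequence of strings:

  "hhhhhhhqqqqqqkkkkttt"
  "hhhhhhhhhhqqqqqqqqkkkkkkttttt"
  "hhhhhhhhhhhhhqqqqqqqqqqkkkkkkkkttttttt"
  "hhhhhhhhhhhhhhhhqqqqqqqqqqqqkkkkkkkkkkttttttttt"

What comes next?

hhhhhhhhhhhhhhhhhhhqqqqqqqqqqqqqqkkkkkkkkkkkkttttttttttt

Term n consists of 3n+1 h's, followed by 2n+2 q's, followed by 2n k's, followed by 2n-1 t's, where the shown terms are n = 2, 3, 4, 5.
At n = 6 the blocks have lengths 19, 14, 12, 11.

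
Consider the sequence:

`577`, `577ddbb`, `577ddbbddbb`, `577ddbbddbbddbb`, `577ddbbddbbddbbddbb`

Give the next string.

Each term is the previous one with ddbb appended.
So the next term is 577ddbbddbbddbbddbb·ddbb.

577ddbbddbbddbbddbbddbb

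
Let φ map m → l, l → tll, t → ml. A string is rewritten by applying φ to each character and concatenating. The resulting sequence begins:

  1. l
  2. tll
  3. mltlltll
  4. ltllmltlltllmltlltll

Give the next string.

tllmltlltllltllmltlltllmltlltllltllmltlltllmltlltll

φ(ltllmltlltllmltlltll) expands symbol-by-symbol to tll ml tll tll l tll ml tll tll ml tll tll l tll ml tll tll ml tll tll; joining the 20 pieces gives the next term.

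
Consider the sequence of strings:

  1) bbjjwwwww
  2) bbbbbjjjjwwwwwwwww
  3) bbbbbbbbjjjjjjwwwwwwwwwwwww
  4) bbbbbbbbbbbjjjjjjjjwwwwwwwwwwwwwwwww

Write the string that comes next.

bbbbbbbbbbbbbbjjjjjjjjjjwwwwwwwwwwwwwwwwwwwww

Term n consists of 3n-1 b's, followed by 2n j's, followed by 4n+1 w's (n = 1, 2, …).
At n = 5 the blocks have lengths 14, 10, 21.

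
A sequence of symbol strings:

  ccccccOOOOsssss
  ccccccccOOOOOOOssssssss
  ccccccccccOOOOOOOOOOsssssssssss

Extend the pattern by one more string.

ccccccccccccOOOOOOOOOOOOOssssssssssssss

Term n consists of 2n+2 c's, followed by 3n-2 O's, followed by 3n-1 s's, where the shown terms are n = 2, 3, 4.
For the next term, n = 5, so the run lengths are 12, 13, 14.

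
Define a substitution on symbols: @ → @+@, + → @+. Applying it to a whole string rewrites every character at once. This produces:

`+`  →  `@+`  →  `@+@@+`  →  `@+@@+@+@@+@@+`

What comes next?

Rewriting the 13 symbols of @+@@+@+@@+@@+ one by one yields @+@ @+ @+@ @+@ @+ @+@ @+ @+@ @+@ @+ @+@ @+@ @+; concatenated:

@+@@+@+@@+@@+@+@@+@+@@+@@+@+@@+@@+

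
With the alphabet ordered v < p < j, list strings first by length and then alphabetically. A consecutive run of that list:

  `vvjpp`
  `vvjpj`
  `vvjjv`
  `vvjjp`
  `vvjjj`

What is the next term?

vpvvv

Find the rightmost character of vvjjj below j, bump it to the next letter, and reset everything to its right to v.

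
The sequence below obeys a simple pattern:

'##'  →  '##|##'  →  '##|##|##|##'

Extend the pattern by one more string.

##|##|##|##|##|##|##|##

Every step duplicates the string with '|' between the halves.
One more doubling of ##|##|##|## gives the answer.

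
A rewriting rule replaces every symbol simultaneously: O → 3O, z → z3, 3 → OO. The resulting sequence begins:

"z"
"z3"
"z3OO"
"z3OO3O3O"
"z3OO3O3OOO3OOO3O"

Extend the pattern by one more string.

Replace each of the 16 characters of z3OO3O3OOO3OOO3O in place — z3 OO 3O 3O OO 3O OO 3O 3O 3O OO 3O 3O 3O OO 3O — and concatenate.

z3OO3O3OOO3OOO3O3O3OOO3O3O3OOO3O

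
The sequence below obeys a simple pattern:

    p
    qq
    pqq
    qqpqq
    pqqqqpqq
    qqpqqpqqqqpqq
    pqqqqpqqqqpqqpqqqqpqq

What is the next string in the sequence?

qqpqqpqqqqpqqpqqqqpqqqqpqqpqqqqpqq

From term 3 onward, concatenate the second-to-last term with the last: p·qq = pqq, qq·pqq = qqpqq, …
So term 8 is qqpqqpqqqqpqq·pqqqqpqqqqpqqpqqqqpqq.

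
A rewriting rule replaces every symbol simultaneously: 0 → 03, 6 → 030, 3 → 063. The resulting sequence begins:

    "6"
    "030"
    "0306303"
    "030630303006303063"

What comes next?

0306303030063030630306303030300630306303030063

φ(030630303006303063) expands symbol-by-symbol to 03 063 03 030 063 03 063 03 063 03 03 030 063 03 063 03 030 063; joining the 18 pieces gives the next term.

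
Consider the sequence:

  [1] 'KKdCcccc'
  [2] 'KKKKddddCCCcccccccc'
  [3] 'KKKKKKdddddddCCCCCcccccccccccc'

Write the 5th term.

KKKKKKKKKKdddddddddddddCCCCCCCCCcccccccccccccccccccc

The n-th term is 2n K's then 3n-2 d's then 2n-1 C's then 4n c's (n = 1, 2, …).
For term 5, n = 5, so the run lengths are 10, 13, 9, 20.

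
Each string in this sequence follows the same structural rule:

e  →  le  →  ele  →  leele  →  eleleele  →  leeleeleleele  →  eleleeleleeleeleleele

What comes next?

Each term (from the third on) is the two preceding terms concatenated in order: term 3 = e·le = ele.
The next term joins leeleeleleele and eleleeleleeleeleleele.

leeleeleleeleeleleeleleeleeleleele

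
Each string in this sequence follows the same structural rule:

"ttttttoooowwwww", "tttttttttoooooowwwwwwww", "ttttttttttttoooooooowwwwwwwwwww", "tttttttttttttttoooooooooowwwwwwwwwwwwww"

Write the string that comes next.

Each string has the form t^{3n+3} o^{2n+2} w^{3n+2} (n = 1, 2, …).
Setting n = 5 gives 18, 12, 17 characters in each block.

ttttttttttttttttttoooooooooooowwwwwwwwwwwwwwwww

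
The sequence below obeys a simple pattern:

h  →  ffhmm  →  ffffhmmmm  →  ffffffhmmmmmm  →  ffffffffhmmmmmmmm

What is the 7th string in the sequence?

ffffffffffffhmmmmmmmmmmmm

s(k+1) = ff·s(k)·mm, so each term gains ff as a prefix and mm as a suffix.
From ffffffffhmmmmmmmm, 2 further steps: ffffffffhmmmmmmmm → ffffffffffhmmmmmmmmmm → (answer).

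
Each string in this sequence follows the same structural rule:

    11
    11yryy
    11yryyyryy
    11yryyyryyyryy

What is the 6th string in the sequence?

11yryyyryyyryyyryyyryy

Each term is the previous one with yryy appended.
From 11yryyyryyyryy, 2 further steps: 11yryyyryyyryy → 11yryyyryyyryyyryy → (answer).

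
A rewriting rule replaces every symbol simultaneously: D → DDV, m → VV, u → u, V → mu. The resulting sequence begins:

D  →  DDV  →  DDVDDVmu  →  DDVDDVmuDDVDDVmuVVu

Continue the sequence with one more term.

DDVDDVmuDDVDDVmuVVuDDVDDVmuDDVDDVmuVVumumuu

Applying the rule to each of the 19 symbols of DDVDDVmuDDVDDVmuVVu gives the pieces DDV DDV mu DDV DDV mu VV u DDV DDV mu DDV DDV mu VV u mu mu u, which concatenate to the answer.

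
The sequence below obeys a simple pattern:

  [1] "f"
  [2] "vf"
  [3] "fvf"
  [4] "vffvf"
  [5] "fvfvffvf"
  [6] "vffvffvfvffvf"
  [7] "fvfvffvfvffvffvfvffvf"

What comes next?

vffvffvfvffvffvfvffvfvffvffvfvffvf

From term 3 onward, concatenate the second-to-last term with the last: f·vf = fvf, vf·fvf = vffvf, …
So term 8 is vffvffvfvffvf·fvfvffvfvffvffvfvffvf.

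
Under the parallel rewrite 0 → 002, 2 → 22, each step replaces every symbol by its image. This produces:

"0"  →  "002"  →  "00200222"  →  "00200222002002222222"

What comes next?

Rewriting the 20 symbols of 00200222002002222222 one by one yields 002 002 22 002 002 22 22 22 002 002 22 002 002 22 22 22 22 22 22 22; concatenated:

002002220020022222220020022200200222222222222222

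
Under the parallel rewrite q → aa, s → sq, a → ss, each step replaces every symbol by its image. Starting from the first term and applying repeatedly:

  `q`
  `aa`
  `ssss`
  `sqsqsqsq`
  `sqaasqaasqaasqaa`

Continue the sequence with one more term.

Rewriting the 16 symbols of sqaasqaasqaasqaa one by one yields sq aa ss ss sq aa ss ss sq aa ss ss sq aa ss ss; concatenated:

sqaasssssqaasssssqaasssssqaassss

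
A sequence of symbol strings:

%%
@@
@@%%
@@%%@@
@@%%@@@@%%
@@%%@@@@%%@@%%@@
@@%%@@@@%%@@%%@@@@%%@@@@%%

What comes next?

From term 3 onward, concatenate the last term with the second-to-last: @@·%% = @@%%, @@%%·@@ = @@%%@@, …
So term 8 is @@%%@@@@%%@@%%@@@@%%@@@@%%·@@%%@@@@%%@@%%@@.

@@%%@@@@%%@@%%@@@@%%@@@@%%@@%%@@@@%%@@%%@@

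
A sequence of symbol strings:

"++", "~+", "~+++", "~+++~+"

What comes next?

~+++~+~+++

This is a Fibonacci-style word recurrence s(k) = s(k−1)·s(k−2): e.g. ~+·++ = ~+++.
So term 5 is ~+++~+·~+++.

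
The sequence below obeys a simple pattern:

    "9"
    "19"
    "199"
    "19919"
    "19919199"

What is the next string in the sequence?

From term 3 onward, concatenate the last term with the second-to-last: 19·9 = 199, 199·19 = 19919, …
So term 6 is 19919199·19919.

1991919919919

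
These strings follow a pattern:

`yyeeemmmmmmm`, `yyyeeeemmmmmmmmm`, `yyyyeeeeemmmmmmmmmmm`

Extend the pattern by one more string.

yyyyyeeeeeemmmmmmmmmmmmm

Reading off run lengths: y runs 2, 3, 4; e runs 3, 4, 5; m runs 7, 9, 11 — each is linear in n, where the shown terms are n = 3, 4, 5.
At n = 6 the blocks have lengths 5, 6, 13.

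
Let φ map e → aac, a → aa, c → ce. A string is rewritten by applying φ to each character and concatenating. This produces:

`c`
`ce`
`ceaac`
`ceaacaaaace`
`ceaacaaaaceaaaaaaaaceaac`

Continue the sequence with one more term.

ceaacaaaaceaaaaaaaaceaacaaaaaaaaaaaaaaaaceaacaaaace

φ(ceaacaaaaceaaaaaaaaceaac) expands symbol-by-symbol to ce aac aa aa ce aa aa aa aa ce aac aa aa aa aa aa aa aa aa ce aac aa aa ce; joining the 24 pieces gives the next term.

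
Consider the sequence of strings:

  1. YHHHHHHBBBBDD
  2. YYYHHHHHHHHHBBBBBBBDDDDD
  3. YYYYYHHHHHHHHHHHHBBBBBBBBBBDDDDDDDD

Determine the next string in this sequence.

Each string has the form Y^{2n-1} H^{3n+3} B^{3n+1} D^{3n-1} (n = 1, 2, …).
For the next term, n = 4, so the run lengths are 7, 15, 13, 11.

YYYYYYYHHHHHHHHHHHHHHHBBBBBBBBBBBBBDDDDDDDDDDD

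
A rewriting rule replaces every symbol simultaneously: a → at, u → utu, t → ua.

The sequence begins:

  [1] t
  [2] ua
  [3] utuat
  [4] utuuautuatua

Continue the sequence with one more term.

utuuautuutuatutuuautuatuautuat

Apply φ to utuuautuatua symbol by symbol: u→utu, t→ua, u→utu, u→utu, a→at, u→utu, t→ua, u→utu, a→at, t→ua, u→utu, a→at; joined: utu ua utu utu at utu ua utu at ua utu at.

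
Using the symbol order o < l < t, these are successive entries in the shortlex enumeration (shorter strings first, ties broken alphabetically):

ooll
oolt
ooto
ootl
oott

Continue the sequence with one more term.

The successor of oott increments the rightmost position that isn't already t and resets every position after it to o.

oloo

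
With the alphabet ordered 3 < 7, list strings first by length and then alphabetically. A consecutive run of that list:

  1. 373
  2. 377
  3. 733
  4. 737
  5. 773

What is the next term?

777

The successor of 773 increments the rightmost position that isn't already 7 and resets every position after it to 3.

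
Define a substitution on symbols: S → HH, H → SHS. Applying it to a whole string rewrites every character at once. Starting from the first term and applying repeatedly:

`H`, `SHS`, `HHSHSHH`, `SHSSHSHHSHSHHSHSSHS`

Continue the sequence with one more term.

HHSHSHHHHSHSHHSHSSHSHHSHSHHSHSSHSHHSHSHHHHSHSHH

φ(SHSSHSHHSHSHHSHSSHS) expands symbol-by-symbol to HH SHS HH HH SHS HH SHS SHS HH SHS HH SHS SHS HH SHS HH HH SHS HH; joining the 19 pieces gives the next term.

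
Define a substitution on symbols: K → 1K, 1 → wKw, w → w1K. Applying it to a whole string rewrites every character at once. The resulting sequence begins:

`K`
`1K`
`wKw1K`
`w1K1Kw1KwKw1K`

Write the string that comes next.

Rewriting the 13 symbols of w1K1Kw1KwKw1K one by one yields w1K wKw 1K wKw 1K w1K wKw 1K w1K 1K w1K wKw 1K; concatenated:

w1KwKw1KwKw1Kw1KwKw1Kw1K1Kw1KwKw1K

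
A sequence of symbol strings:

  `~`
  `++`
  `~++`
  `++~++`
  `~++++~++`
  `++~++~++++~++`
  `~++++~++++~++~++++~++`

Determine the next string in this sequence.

From term 3 onward, concatenate the second-to-last term with the last: ~·++ = ~++, ++·~++ = ++~++, …
Continuing: ++~++~++++~++ · ~++++~++++~++~++++~++ gives term 8.

++~++~++++~++~++++~++++~++~++++~++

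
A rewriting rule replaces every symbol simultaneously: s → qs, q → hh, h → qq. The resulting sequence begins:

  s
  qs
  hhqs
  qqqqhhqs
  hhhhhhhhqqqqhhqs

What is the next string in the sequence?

qqqqqqqqqqqqqqqqhhhhhhhhqqqqhhqs

Replace each of the 16 characters of hhhhhhhhqqqqhhqs in place — qq qq qq qq qq qq qq qq hh hh hh hh qq qq hh qs — and concatenate.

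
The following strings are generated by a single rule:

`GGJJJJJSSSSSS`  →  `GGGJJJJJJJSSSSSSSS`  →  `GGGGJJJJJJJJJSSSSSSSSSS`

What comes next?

GGGGGJJJJJJJJJJJSSSSSSSSSSSS

Each string has the form G^{n} J^{2n+1} S^{2n+2}, where the shown terms are n = 2, 3, 4.
For the next term, n = 5, so the run lengths are 5, 11, 12.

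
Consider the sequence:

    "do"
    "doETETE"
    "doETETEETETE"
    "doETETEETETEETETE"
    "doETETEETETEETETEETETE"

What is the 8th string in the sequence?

doETETEETETEETETEETETEETETEETETEETETE

The strings grow by a fixed suffix ETETE each time.
From doETETEETETEETETEETETE, 3 further steps: doETETEETETEETETEETETE → doETETEETETEETETEETETEETETE → doETETEETETEETETEETETEETETEETETE → (answer).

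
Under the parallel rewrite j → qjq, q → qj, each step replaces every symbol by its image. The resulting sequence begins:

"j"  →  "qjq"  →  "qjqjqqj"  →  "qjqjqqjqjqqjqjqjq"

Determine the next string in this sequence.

qjqjqqjqjqqjqjqjqqjqjqqjqjqjqqjqjqqjqjqqj

φ(qjqjqqjqjqqjqjqjq) expands symbol-by-symbol to qj qjq qj qjq qj qj qjq qj qjq qj qj qjq qj qjq qj qjq qj; joining the 17 pieces gives the next term.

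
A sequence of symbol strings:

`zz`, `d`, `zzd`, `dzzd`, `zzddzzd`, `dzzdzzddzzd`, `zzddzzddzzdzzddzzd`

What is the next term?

Each term (from the third on) is the two preceding terms concatenated in order: term 3 = zz·d = zzd.
The next term joins dzzdzzddzzd and zzddzzddzzdzzddzzd.

dzzdzzddzzdzzddzzddzzdzzddzzd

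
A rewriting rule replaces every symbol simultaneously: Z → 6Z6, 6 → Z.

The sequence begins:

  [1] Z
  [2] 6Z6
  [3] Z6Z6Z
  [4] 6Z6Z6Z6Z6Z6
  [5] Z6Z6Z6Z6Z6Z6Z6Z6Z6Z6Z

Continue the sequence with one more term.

Replace each of the 21 characters of Z6Z6Z6Z6Z6Z6Z6Z6Z6Z6Z in place — 6Z6 Z 6Z6 Z 6Z6 Z 6Z6 Z 6Z6 Z 6Z6 Z 6Z6 Z 6Z6 Z 6Z6 Z 6Z6 Z 6Z6 — and concatenate.

6Z6Z6Z6Z6Z6Z6Z6Z6Z6Z6Z6Z6Z6Z6Z6Z6Z6Z6Z6Z6Z6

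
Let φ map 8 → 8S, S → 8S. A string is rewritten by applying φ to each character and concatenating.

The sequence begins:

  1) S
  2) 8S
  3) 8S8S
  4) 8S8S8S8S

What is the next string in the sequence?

8S8S8S8S8S8S8S8S

Expanding 8S8S8S8S: 8→8S, S→8S, 8→8S, S→8S, 8→8S, S→8S, 8→8S, S→8S. Concatenated: 8S 8S 8S 8S 8S 8S 8S 8S.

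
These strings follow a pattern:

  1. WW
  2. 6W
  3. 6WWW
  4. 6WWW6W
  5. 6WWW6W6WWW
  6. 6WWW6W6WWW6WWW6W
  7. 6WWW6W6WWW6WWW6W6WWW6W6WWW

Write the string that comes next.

6WWW6W6WWW6WWW6W6WWW6W6WWW6WWW6W6WWW6WWW6W

From term 3 onward, concatenate the last term with the second-to-last: 6W·WW = 6WWW, 6WWW·6W = 6WWW6W, …
So term 8 is 6WWW6W6WWW6WWW6W6WWW6W6WWW·6WWW6W6WWW6WWW6W.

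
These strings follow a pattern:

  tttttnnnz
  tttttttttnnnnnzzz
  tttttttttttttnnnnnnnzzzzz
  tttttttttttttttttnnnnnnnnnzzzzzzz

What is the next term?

Term n consists of 4n+1 t's, followed by 2n+1 n's, followed by 2n-1 z's (n = 1, 2, …).
At n = 5 the blocks have lengths 21, 11, 9.

tttttttttttttttttttttnnnnnnnnnnnzzzzzzzzz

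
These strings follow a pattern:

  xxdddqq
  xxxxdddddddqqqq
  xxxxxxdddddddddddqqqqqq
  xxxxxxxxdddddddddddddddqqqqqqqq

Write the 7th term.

Term n consists of 2n x's, followed by 4n-1 d's, followed by 2n q's (n = 1, 2, …).
For term 7, n = 7, so the run lengths are 14, 27, 14.

xxxxxxxxxxxxxxdddddddddddddddddddddddddddqqqqqqqqqqqqqq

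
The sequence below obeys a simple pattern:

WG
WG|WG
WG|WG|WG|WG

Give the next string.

Every step duplicates the string with '|' between the halves.
So the next term is two copies of WG|WG|WG|WG with '|' between the halves.

WG|WG|WG|WG|WG|WG|WG|WG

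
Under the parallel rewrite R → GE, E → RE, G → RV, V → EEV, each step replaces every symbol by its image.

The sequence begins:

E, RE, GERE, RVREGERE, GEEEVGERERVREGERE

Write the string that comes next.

RVREREREEEVRVREGEREGEEEVGERERVREGERE

φ(GEEEVGERERVREGERE) expands symbol-by-symbol to RV RE RE RE EEV RV RE GE RE GE EEV GE RE RV RE GE RE; joining the 17 pieces gives the next term.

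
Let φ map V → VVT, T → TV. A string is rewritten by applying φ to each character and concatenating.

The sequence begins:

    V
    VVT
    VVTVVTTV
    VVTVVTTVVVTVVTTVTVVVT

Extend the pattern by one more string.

Rewriting the 21 symbols of VVTVVTTVVVTVVTTVTVVVT one by one yields VVT VVT TV VVT VVT TV TV VVT VVT VVT TV VVT VVT TV TV VVT TV VVT VVT VVT TV; concatenated:

VVTVVTTVVVTVVTTVTVVVTVVTVVTTVVVTVVTTVTVVVTTVVVTVVTVVTTV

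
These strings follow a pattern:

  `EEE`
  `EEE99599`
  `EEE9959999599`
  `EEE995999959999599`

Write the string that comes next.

Each term is the previous one with 99599 appended.
Applying this once more to EEE995999959999599:

EEE99599995999959999599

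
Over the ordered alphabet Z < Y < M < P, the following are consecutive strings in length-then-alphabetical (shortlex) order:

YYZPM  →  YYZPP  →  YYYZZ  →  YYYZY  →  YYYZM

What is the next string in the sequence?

Find the rightmost character of YYYZM below P, bump it to the next letter, and reset everything to its right to Z.

YYYZP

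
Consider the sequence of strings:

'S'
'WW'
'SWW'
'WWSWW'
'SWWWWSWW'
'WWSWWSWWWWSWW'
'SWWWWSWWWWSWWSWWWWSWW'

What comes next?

WWSWWSWWWWSWWSWWWWSWWWWSWWSWWWWSWW

This is a Fibonacci-style word recurrence s(k) = s(k−2)·s(k−1): e.g. S·WW = SWW.
So term 8 is WWSWWSWWWWSWW·SWWWWSWWWWSWWSWWWWSWW.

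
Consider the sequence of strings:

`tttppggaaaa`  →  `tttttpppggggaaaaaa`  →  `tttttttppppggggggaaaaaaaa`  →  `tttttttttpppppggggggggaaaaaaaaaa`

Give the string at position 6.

Each string has the form t^{2n+1} p^{n+1} g^{2n} a^{2n+2} (n = 1, 2, …).
Setting n = 6 gives 13, 7, 12, 14 characters in each block.

tttttttttttttpppppppggggggggggggaaaaaaaaaaaaaa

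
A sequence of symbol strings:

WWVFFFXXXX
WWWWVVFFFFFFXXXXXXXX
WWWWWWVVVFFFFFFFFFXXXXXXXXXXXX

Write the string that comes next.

WWWWWWWWVVVVFFFFFFFFFFFFXXXXXXXXXXXXXXXX

The n-th term is 2n W's then n V's then 3n F's then 4n X's (n = 1, 2, …).
At n = 4 the blocks have lengths 8, 4, 12, 16.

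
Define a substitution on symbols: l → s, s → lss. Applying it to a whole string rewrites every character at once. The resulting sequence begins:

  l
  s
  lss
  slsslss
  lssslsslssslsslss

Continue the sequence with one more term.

Rewriting the 17 symbols of lssslsslssslsslss one by one yields s lss lss lss s lss lss s lss lss lss s lss lss s lss lss; concatenated:

slsslsslssslsslssslsslsslssslsslssslsslss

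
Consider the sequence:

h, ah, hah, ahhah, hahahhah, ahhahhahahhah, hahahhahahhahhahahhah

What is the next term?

From term 3 onward, concatenate the second-to-last term with the last: h·ah = hah, ah·hah = ahhah, …
So term 8 is ahhahhahahhah·hahahhahahhahhahahhah.

ahhahhahahhahhahahhahahhahhahahhah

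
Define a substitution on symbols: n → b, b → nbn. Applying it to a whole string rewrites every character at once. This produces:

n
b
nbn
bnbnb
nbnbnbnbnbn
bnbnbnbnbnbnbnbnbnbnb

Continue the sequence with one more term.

Applying the rule to each of the 21 symbols of bnbnbnbnbnbnbnbnbnbnb gives the pieces nbn b nbn b nbn b nbn b nbn b nbn b nbn b nbn b nbn b nbn b nbn, which concatenate to the answer.

nbnbnbnbnbnbnbnbnbnbnbnbnbnbnbnbnbnbnbnbnbn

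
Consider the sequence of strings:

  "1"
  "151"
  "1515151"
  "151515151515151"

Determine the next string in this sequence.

Every step duplicates the string with '5' between the halves.
Doubling 151515151515151 with '5' between the halves:

1515151515151515151515151515151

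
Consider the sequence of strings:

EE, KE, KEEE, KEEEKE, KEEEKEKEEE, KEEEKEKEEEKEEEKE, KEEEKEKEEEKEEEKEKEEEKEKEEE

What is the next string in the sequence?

KEEEKEKEEEKEEEKEKEEEKEKEEEKEEEKEKEEEKEEEKE

This is a Fibonacci-style word recurrence s(k) = s(k−1)·s(k−2): e.g. KE·EE = KEEE.
The next term joins KEEEKEKEEEKEEEKEKEEEKEKEEE and KEEEKEKEEEKEEEKE.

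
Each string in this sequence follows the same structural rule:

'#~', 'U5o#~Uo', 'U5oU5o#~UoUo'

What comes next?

Each term wraps the previous one in U5o on the left and Uo on the right.
Applying this once more to U5oU5o#~UoUo:

U5oU5oU5o#~UoUoUo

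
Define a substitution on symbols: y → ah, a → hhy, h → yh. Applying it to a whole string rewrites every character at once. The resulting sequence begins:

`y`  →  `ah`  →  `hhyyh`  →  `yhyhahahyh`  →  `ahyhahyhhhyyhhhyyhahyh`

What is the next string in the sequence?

hhyyhahyhhhyyhahyhyhyhahahyhyhyhahahyhhhyyhahyh

Applying the rule to each of the 22 symbols of ahyhahyhhhyyhhhyyhahyh gives the pieces hhy yh ah yh hhy yh ah yh yh yh ah ah yh yh yh ah ah yh hhy yh ah yh, which concatenate to the answer.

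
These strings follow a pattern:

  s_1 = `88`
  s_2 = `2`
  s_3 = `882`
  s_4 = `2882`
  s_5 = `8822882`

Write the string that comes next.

28828822882

From term 3 onward, concatenate the second-to-last term with the last: 88·2 = 882, 2·882 = 2882, …
The next term joins 2882 and 8822882.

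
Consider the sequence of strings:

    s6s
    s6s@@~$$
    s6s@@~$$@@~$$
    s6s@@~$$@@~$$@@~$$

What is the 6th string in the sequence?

The strings grow by a fixed suffix @@~$$ each time.
From s6s@@~$$@@~$$@@~$$, 2 further steps: s6s@@~$$@@~$$@@~$$ → s6s@@~$$@@~$$@@~$$@@~$$ → (answer).

s6s@@~$$@@~$$@@~$$@@~$$@@~$$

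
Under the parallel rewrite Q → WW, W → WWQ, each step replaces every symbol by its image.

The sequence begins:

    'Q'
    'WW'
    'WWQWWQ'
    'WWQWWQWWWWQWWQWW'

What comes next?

φ(WWQWWQWWWWQWWQWW) expands symbol-by-symbol to WWQ WWQ WW WWQ WWQ WW WWQ WWQ WWQ WWQ WW WWQ WWQ WW WWQ WWQ; joining the 16 pieces gives the next term.

WWQWWQWWWWQWWQWWWWQWWQWWQWWQWWWWQWWQWWWWQWWQ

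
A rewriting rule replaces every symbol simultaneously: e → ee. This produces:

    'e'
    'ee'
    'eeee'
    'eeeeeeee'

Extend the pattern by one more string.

eeeeeeeeeeeeeeee

Rewriting each symbol of eeeeeeee: e→ee, e→ee, e→ee, e→ee, e→ee, e→ee, e→ee, e→ee, which concatenates to ee ee ee ee ee ee ee ee.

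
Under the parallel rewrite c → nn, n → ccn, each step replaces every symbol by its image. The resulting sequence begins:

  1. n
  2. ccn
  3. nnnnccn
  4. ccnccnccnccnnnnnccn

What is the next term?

Rewriting the 19 symbols of ccnccnccnccnnnnnccn one by one yields nn nn ccn nn nn ccn nn nn ccn nn nn ccn ccn ccn ccn ccn nn nn ccn; concatenated:

nnnnccnnnnnccnnnnnccnnnnnccnccnccnccnccnnnnnccn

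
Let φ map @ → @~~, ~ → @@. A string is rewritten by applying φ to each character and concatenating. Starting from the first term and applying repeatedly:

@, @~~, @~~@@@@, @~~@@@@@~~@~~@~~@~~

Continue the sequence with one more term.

@~~@@@@@~~@~~@~~@~~@~~@@@@@~~@@@@@~~@@@@@~~@@@@

Applying the rule to each of the 19 symbols of @~~@@@@@~~@~~@~~@~~ gives the pieces @~~ @@ @@ @~~ @~~ @~~ @~~ @~~ @@ @@ @~~ @@ @@ @~~ @@ @@ @~~ @@ @@, which concatenate to the answer.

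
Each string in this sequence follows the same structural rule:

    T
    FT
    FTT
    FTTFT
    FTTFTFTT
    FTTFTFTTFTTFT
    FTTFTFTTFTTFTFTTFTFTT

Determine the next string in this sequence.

FTTFTFTTFTTFTFTTFTFTTFTTFTFTTFTTFT

From term 3 onward, concatenate the last term with the second-to-last: FT·T = FTT, FTT·FT = FTTFT, …
So term 8 is FTTFTFTTFTTFTFTTFTFTT·FTTFTFTTFTTFT.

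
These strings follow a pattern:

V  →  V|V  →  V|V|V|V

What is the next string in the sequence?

V|V|V|V|V|V|V|V

Each string is two copies of the previous one joined by '|'.
One more doubling of V|V|V|V gives the answer.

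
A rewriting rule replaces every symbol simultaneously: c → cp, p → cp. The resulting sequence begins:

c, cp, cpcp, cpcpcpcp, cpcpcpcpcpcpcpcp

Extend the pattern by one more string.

φ(cpcpcpcpcpcpcpcp) expands symbol-by-symbol to cp cp cp cp cp cp cp cp cp cp cp cp cp cp cp cp; joining the 16 pieces gives the next term.

cpcpcpcpcpcpcpcpcpcpcpcpcpcpcpcp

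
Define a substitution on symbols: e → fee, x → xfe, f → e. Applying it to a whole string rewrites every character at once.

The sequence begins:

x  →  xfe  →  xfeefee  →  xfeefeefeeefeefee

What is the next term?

xfeefeefeeefeefeeefeefeefeeefeefeeefeefee

φ(xfeefeefeeefeefee) expands symbol-by-symbol to xfe e fee fee e fee fee e fee fee fee e fee fee e fee fee; joining the 17 pieces gives the next term.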